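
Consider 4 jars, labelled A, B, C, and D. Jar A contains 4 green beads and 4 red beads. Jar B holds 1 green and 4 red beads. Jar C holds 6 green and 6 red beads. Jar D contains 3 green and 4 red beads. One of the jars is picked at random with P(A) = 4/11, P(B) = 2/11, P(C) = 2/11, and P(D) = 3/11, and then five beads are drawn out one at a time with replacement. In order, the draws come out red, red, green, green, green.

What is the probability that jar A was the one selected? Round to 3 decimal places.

For each hypothesis, P(data | H) works out to: P(data | jar A) = (4/8)(4/8)(4/8)(4/8)(4/8) = 0.03125; P(data | jar B) = (4/5)(4/5)(1/5)(1/5)(1/5) = 0.00512; P(data | jar C) = (6/12)(6/12)(6/12)(6/12)(6/12) = 0.03125; P(data | jar D) = (4/7)(4/7)(3/7)(3/7)(3/7) = 0.025704.
Multiplying each by its prior: 4/11 · 0.03125 = 0.011364, 2/11 · 0.00512 = 0.00093091, 2/11 · 0.03125 = 0.0056818, 3/11 · 0.025704 = 0.0070101; these sum to 0.024986.
Hence P(jar A | data) = (0.011364) / (0.024986) = 0.45479.

0.455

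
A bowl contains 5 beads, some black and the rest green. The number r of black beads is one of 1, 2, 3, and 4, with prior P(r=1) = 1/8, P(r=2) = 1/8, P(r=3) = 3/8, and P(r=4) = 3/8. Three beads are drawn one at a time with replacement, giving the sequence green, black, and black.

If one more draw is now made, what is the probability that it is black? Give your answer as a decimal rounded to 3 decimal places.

0.647

Compute the likelihood of the observed sequence for each case: P(data | r = 1) = (4/5)(1/5)(1/5) = 4/125; P(data | r = 2) = (3/5)(2/5)(2/5) = 12/125; P(data | r = 3) = (2/5)(3/5)(3/5) = 18/125; P(data | r = 4) = (1/5)(4/5)(4/5) = 16/125.
Weighting by the prior gives 1/8 · 4/125 = 1/250, 1/8 · 12/125 = 3/250, 3/8 · 18/125 = 27/500, 3/8 · 16/125 = 6/125; summing to 59/500.
Normalising, the posterior is P(r = 1 | data) = 2/59, P(r = 2 | data) = 6/59, P(r = 3 | data) = 27/59, P(r = 4 | data) = 24/59.
The predictive probability is P(black next | data) = (1/5)(2/59) + (2/5)(6/59) + (3/5)(27/59) + (4/5)(24/59) = 191/295.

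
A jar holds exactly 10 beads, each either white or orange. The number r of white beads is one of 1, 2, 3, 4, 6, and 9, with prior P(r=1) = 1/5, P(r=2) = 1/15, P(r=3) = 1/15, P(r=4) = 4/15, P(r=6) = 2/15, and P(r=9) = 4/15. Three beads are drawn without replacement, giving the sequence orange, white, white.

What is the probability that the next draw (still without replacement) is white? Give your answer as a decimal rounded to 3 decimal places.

Compute the likelihood of the observed sequence for each case: P(data | r = 1) = (9/10)(1/9)(0/8) = 0; P(data | r = 2) = (8/10)(2/9)(1/8) = 0.022222; P(data | r = 3) = (7/10)(3/9)(2/8) = 0.058333; P(data | r = 4) = (6/10)(4/9)(3/8) = 0.1; P(data | r = 6) = (4/10)(6/9)(5/8) = 0.16667; P(data | r = 9) = (1/10)(9/9)(8/8) = 0.1.
Multiplying each by its prior: 1/5 · 0 = 0, 1/15 · 0.022222 = 0.0014815, 1/15 · 0.058333 = 0.0038889, 4/15 · 0.1 = 0.026667, 2/15 · 0.16667 = 0.022222, 4/15 · 0.1 = 0.026667; with total 0.080926.
The posterior is then P(r = 1 | data) = 0, P(r = 2 | data) = 0.018307, P(r = 3 | data) = 0.048055, P(r = 4 | data) = 0.32952, P(r = 6 | data) = 0.2746, P(r = 9 | data) = 0.32952.
So P(white next | data) = Σ P(white next | H) P(H | data) = (0)(0.018307) + (1/7)(0.048055) + (2/7)(0.32952) + (4/7)(0.2746) + (1)(0.32952) = 0.58745.

0.587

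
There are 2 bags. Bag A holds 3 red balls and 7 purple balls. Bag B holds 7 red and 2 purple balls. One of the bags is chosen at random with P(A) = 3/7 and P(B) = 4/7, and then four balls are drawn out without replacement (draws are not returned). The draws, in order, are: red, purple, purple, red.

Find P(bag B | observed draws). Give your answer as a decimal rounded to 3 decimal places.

0.426

Compute the likelihood of the observed sequence for each case: P(data | bag A) = (3/10)(7/9)(6/8)(2/7) = 0.05; P(data | bag B) = (7/9)(2/8)(1/7)(6/6) = 0.027778.
Multiplying each by its prior: 3/7 · 0.05 = 0.021429, 4/7 · 0.027778 = 0.015873; summing to 0.037302.
Therefore the posterior P(bag B | data) = (0.015873) / (0.037302) = 0.42553.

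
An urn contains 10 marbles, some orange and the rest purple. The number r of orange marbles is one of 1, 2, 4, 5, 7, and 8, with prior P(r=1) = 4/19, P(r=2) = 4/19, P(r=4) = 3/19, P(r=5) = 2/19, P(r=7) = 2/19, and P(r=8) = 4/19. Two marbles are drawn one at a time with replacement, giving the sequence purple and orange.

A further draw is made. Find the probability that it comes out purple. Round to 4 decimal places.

0.5402

Under each hypothesis, the probability of the observed sequence is: P(data | r = 1) = (9/10)(1/10) = 9/100; P(data | r = 2) = (8/10)(2/10) = 4/25; P(data | r = 4) = (6/10)(4/10) = 6/25; P(data | r = 5) = (5/10)(5/10) = 1/4; P(data | r = 7) = (3/10)(7/10) = 21/100; P(data | r = 8) = (2/10)(8/10) = 4/25.
The prior-weighted likelihoods are 4/19 · 9/100 = 9/475, 4/19 · 4/25 = 16/475, 3/19 · 6/25 = 18/475, 2/19 · 1/4 = 1/38, 2/19 · 21/100 = 21/950, 4/19 · 4/25 = 16/475; these sum to 82/475.
Dividing through by the total gives posterior P(r = 1 | data) = 9/82, P(r = 2 | data) = 8/41, P(r = 4 | data) = 9/41, P(r = 5 | data) = 25/164, P(r = 7 | data) = 21/164, P(r = 8 | data) = 8/41.
So P(purple next | data) = Σ P(purple next | H) P(H | data) = (9/10)(9/82) + (4/5)(8/41) + (3/5)(9/41) + (1/2)(25/164) + (3/10)(21/164) + (1/5)(8/41) = 443/820.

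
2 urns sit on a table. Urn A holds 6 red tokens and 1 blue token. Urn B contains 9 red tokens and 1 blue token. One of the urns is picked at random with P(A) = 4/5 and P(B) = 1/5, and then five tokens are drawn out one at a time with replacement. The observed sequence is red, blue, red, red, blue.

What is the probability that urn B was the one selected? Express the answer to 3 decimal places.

For each hypothesis, P(data | H) works out to: P(data | urn A) = (6/7)(1/7)(6/7)(6/7)(1/7) = 0.012852; P(data | urn B) = (9/10)(1/10)(9/10)(9/10)(1/10) = 0.00729.
The prior-weighted likelihoods are 4/5 · 0.012852 = 0.010281, 1/5 · 0.00729 = 0.001458; these sum to 0.011739.
Therefore the posterior P(urn B | data) = (0.001458) / (0.011739) = 0.1242.

0.124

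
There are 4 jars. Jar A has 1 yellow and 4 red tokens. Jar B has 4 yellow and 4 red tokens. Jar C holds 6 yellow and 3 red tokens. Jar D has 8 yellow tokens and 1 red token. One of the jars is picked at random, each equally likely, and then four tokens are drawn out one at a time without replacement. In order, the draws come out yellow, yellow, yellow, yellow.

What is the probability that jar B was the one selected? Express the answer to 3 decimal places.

Under each hypothesis, the probability of the observed sequence is: P(data | jar A) = (1/5)(0/4) = 0; P(data | jar B) = (4/8)(3/7)(2/6)(1/5) = 1/70; P(data | jar C) = (6/9)(5/8)(4/7)(3/6) = 5/42; P(data | jar D) = (8/9)(7/8)(6/7)(5/6) = 5/9.
The prior-weighted likelihoods are 1/4 · 0 = 0, 1/4 · 1/70 = 1/280, 1/4 · 5/42 = 5/168, 1/4 · 5/9 = 5/36; these sum to 31/180.
By Bayes' rule, P(jar B | data) = (1/280) / (31/180) = 9/434.

0.021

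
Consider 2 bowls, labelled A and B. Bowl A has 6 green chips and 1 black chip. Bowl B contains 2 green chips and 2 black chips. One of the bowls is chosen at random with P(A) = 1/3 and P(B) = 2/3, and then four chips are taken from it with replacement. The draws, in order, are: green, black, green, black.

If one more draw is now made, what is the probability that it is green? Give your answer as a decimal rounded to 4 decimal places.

0.5383

For each hypothesis, P(data | H) works out to: P(data | bowl A) = (6/7)(1/7)(6/7)(1/7) = 0.014994; P(data | bowl B) = (2/4)(2/4)(2/4)(2/4) = 0.0625.
Multiplying each by its prior: 1/3 · 0.014994 = 0.0049979, 2/3 · 0.0625 = 0.041667; these sum to 0.046665.
Normalising, the posterior is P(bowl A | data) = 0.1071, P(bowl B | data) = 0.8929.
Averaging over the posterior, P(green next | data) = (6/7)(0.1071) + (1/2)(0.8929) = 0.53825.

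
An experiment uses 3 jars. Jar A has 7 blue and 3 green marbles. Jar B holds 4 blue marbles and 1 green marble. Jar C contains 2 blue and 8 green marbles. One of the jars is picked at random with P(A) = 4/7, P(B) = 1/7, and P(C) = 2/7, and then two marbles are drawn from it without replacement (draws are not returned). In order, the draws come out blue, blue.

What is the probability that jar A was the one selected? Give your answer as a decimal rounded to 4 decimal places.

0.7434

For each hypothesis, P(data | H) works out to: P(data | jar A) = (7/10)(6/9) = 7/15; P(data | jar B) = (4/5)(3/4) = 3/5; P(data | jar C) = (2/10)(1/9) = 1/45.
Weighting by the prior gives 4/7 · 7/15 = 4/15, 1/7 · 3/5 = 3/35, 2/7 · 1/45 = 2/315; with total 113/315.
Therefore the posterior P(jar A | data) = (4/15) / (113/315) = 84/113.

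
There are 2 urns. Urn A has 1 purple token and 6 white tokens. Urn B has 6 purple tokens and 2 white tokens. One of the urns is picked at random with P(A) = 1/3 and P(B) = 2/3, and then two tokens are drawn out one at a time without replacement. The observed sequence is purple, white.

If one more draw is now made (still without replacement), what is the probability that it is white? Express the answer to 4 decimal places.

Compute the likelihood of the observed sequence for each case: P(data | urn A) = (1/7)(6/6) = 1/7; P(data | urn B) = (6/8)(2/7) = 3/14.
Multiplying each by its prior: 1/3 · 1/7 = 1/21, 2/3 · 3/14 = 1/7; with total 4/21.
Normalising, the posterior is P(urn A | data) = 1/4, P(urn B | data) = 3/4.
The predictive probability is P(white next | data) = (1)(1/4) + (1/6)(3/4) = 3/8.

0.3750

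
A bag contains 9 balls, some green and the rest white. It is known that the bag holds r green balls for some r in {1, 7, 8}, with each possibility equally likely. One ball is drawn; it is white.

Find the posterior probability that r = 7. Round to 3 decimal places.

0.182

For each hypothesis, P(data | H) works out to: P(data | r = 1) = (8/9) = 8/9; P(data | r = 7) = (2/9) = 2/9; P(data | r = 8) = (1/9) = 1/9.
Multiplying each by its prior: 1/3 · 8/9 = 8/27, 1/3 · 2/9 = 2/27, 1/3 · 1/9 = 1/27; summing to 11/27.
So P(r = 7 | data) = (2/27) / (11/27) = 2/11.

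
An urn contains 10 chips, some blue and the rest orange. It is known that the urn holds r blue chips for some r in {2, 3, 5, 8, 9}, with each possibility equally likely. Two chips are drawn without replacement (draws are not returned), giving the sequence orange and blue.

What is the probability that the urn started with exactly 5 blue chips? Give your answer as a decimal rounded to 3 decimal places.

Under each hypothesis, the probability of the observed sequence is: P(data | r = 2) = (8/10)(2/9) = 8/45; P(data | r = 3) = (7/10)(3/9) = 7/30; P(data | r = 5) = (5/10)(5/9) = 5/18; P(data | r = 8) = (2/10)(8/9) = 8/45; P(data | r = 9) = (1/10)(9/9) = 1/10.
Weighting by the prior gives 1/5 · 8/45 = 8/225, 1/5 · 7/30 = 7/150, 1/5 · 5/18 = 1/18, 1/5 · 8/45 = 8/225, 1/5 · 1/10 = 1/50; summing to 29/150.
Hence P(r = 5 | data) = (1/18) / (29/150) = 25/87.

0.287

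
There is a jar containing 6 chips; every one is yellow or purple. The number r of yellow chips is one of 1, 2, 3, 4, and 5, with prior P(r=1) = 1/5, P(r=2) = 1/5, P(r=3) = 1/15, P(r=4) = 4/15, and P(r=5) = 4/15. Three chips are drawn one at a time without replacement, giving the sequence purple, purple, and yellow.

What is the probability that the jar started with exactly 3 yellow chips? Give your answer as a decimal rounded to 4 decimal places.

0.0989

For each hypothesis, P(data | H) works out to: P(data | r = 1) = (5/6)(4/5)(1/4) = 1/6; P(data | r = 2) = (4/6)(3/5)(2/4) = 1/5; P(data | r = 3) = (3/6)(2/5)(3/4) = 3/20; P(data | r = 4) = (2/6)(1/5)(4/4) = 1/15; P(data | r = 5) = (1/6)(0/5) = 0.
Weighting by the prior gives 1/5 · 1/6 = 1/30, 1/5 · 1/5 = 1/25, 1/15 · 3/20 = 1/100, 4/15 · 1/15 = 4/225, 4/15 · 0 = 0; with total 91/900.
Hence P(r = 3 | data) = (1/100) / (91/900) = 9/91.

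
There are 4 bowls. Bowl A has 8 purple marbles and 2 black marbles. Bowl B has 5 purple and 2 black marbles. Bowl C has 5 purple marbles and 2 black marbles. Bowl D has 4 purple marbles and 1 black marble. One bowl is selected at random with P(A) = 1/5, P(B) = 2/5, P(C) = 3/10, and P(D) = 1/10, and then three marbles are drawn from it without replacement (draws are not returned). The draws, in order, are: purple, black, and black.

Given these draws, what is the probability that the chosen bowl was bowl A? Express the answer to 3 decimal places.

0.118

Compute the likelihood of the observed sequence for each case: P(data | bowl A) = (8/10)(2/9)(1/8) = 1/45; P(data | bowl B) = (5/7)(2/6)(1/5) = 1/21; P(data | bowl C) = (5/7)(2/6)(1/5) = 1/21; P(data | bowl D) = (4/5)(1/4)(0/3) = 0.
Multiplying each by its prior: 1/5 · 1/45 = 1/225, 2/5 · 1/21 = 2/105, 3/10 · 1/21 = 1/70, 1/10 · 0 = 0; these sum to 17/450.
Hence P(bowl A | data) = (1/225) / (17/450) = 2/17.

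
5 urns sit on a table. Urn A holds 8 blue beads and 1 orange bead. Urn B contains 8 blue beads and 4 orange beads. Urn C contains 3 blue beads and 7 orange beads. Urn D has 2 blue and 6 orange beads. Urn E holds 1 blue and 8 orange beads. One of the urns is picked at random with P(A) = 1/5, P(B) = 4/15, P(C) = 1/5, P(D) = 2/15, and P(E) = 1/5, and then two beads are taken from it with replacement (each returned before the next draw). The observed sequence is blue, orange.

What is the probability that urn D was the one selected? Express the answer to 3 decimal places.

0.151

Compute the likelihood of the observed sequence for each case: P(data | urn A) = (8/9)(1/9) = 0.098765; P(data | urn B) = (8/12)(4/12) = 0.22222; P(data | urn C) = (3/10)(7/10) = 0.21; P(data | urn D) = (2/8)(6/8) = 0.1875; P(data | urn E) = (1/9)(8/9) = 0.098765.
The prior-weighted likelihoods are 1/5 · 0.098765 = 0.019753, 4/15 · 0.22222 = 0.059259, 1/5 · 0.21 = 0.042, 2/15 · 0.1875 = 0.025, 1/5 · 0.098765 = 0.019753; with total 0.16577.
Hence P(urn D | data) = (0.025) / (0.16577) = 0.15082.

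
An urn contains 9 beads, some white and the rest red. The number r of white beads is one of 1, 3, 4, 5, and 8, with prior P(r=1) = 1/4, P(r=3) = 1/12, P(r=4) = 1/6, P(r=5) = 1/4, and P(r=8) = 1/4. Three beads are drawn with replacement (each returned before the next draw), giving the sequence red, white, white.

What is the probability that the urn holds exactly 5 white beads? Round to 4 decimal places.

Under each hypothesis, the probability of the observed sequence is: P(data | r = 1) = (8/9)(1/9)(1/9) = 0.010974; P(data | r = 3) = (6/9)(3/9)(3/9) = 0.074074; P(data | r = 4) = (5/9)(4/9)(4/9) = 0.10974; P(data | r = 5) = (4/9)(5/9)(5/9) = 0.13717; P(data | r = 8) = (1/9)(8/9)(8/9) = 0.087791.
Multiplying each by its prior: 1/4 · 0.010974 = 0.0027435, 1/12 · 0.074074 = 0.0061728, 1/6 · 0.10974 = 0.01829, 1/4 · 0.13717 = 0.034294, 1/4 · 0.087791 = 0.021948; summing to 0.083448.
By Bayes' rule, P(r = 5 | data) = (0.034294) / (0.083448) = 0.41096.

0.4110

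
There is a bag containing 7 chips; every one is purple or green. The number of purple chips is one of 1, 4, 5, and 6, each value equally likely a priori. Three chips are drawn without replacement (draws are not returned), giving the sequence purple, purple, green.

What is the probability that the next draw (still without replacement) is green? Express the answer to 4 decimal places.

For each hypothesis, P(data | H) works out to: P(data | r = 1) = (1/7)(0/6) = 0; P(data | r = 4) = (4/7)(3/6)(3/5) = 6/35; P(data | r = 5) = (5/7)(4/6)(2/5) = 4/21; P(data | r = 6) = (6/7)(5/6)(1/5) = 1/7.
The prior-weighted likelihoods are 1/4 · 0 = 0, 1/4 · 6/35 = 3/70, 1/4 · 4/21 = 1/21, 1/4 · 1/7 = 1/28; with total 53/420.
Normalising, the posterior is P(r = 1 | data) = 0, P(r = 4 | data) = 18/53, P(r = 5 | data) = 20/53, P(r = 6 | data) = 15/53.
The predictive probability is P(green next | data) = (1/2)(18/53) + (1/4)(20/53) + (0)(15/53) = 14/53.

0.2642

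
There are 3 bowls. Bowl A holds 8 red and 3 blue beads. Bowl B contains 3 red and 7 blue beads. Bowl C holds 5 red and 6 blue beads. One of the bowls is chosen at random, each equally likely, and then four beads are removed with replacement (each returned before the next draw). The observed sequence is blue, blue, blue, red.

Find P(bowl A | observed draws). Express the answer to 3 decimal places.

0.077

The likelihood of the observed sequence under each hypothesis: P(data | bowl A) = (3/11)(3/11)(3/11)(8/11) = 0.014753; P(data | bowl B) = (7/10)(7/10)(7/10)(3/10) = 0.1029; P(data | bowl C) = (6/11)(6/11)(6/11)(5/11) = 0.073765.
Multiplying each by its prior: 1/3 · 0.014753 = 0.0049177, 1/3 · 0.1029 = 0.0343, 1/3 · 0.073765 = 0.024588; with total 0.063806.
By Bayes' rule, P(bowl A | data) = (0.0049177) / (0.063806) = 0.077072.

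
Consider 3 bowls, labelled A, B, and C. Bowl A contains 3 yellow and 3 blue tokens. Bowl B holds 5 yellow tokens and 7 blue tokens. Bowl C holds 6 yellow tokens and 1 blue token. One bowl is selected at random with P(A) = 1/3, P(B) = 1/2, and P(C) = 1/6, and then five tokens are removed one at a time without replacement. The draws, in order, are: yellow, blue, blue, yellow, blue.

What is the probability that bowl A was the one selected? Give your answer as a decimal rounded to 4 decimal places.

Under each hypothesis, the probability of the observed sequence is: P(data | bowl A) = (3/6)(3/5)(2/4)(2/3)(1/2) = 0.05; P(data | bowl B) = (5/12)(7/11)(6/10)(4/9)(5/8) = 0.044192; P(data | bowl C) = (6/7)(1/6)(0/5) = 0.
Multiplying each by its prior: 1/3 · 0.05 = 0.016667, 1/2 · 0.044192 = 0.022096, 1/6 · 0 = 0; summing to 0.038763.
By Bayes' rule, P(bowl A | data) = (0.016667) / (0.038763) = 0.42997.

0.4300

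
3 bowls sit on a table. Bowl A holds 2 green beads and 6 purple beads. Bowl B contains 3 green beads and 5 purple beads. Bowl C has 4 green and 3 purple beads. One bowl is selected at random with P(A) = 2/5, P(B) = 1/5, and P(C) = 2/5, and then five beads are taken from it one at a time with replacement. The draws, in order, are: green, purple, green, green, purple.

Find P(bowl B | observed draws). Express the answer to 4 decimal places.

0.1930

The likelihood of the observed sequence under each hypothesis: P(data | bowl A) = (2/8)(6/8)(2/8)(2/8)(6/8) = 0.0087891; P(data | bowl B) = (3/8)(5/8)(3/8)(3/8)(5/8) = 0.020599; P(data | bowl C) = (4/7)(3/7)(4/7)(4/7)(3/7) = 0.034271.
Weighting by the prior gives 2/5 · 0.0087891 = 0.0035156, 1/5 · 0.020599 = 0.0041199, 2/5 · 0.034271 = 0.013709; summing to 0.021344.
Therefore the posterior P(bowl B | data) = (0.0041199) / (0.021344) = 0.19302.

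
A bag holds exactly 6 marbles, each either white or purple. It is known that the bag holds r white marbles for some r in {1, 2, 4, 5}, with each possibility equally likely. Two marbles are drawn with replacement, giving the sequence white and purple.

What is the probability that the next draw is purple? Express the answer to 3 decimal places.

0.500

Under each hypothesis, the probability of the observed sequence is: P(data | r = 1) = (1/6)(5/6) = 5/36; P(data | r = 2) = (2/6)(4/6) = 2/9; P(data | r = 4) = (4/6)(2/6) = 2/9; P(data | r = 5) = (5/6)(1/6) = 5/36.
Weighting by the prior gives 1/4 · 5/36 = 5/144, 1/4 · 2/9 = 1/18, 1/4 · 2/9 = 1/18, 1/4 · 5/36 = 5/144; summing to 13/72.
Dividing through by the total gives posterior P(r = 1 | data) = 5/26, P(r = 2 | data) = 4/13, P(r = 4 | data) = 4/13, P(r = 5 | data) = 5/26.
So P(purple next | data) = Σ P(purple next | H) P(H | data) = (5/6)(5/26) + (2/3)(4/13) + (1/3)(4/13) + (1/6)(5/26) = 1/2.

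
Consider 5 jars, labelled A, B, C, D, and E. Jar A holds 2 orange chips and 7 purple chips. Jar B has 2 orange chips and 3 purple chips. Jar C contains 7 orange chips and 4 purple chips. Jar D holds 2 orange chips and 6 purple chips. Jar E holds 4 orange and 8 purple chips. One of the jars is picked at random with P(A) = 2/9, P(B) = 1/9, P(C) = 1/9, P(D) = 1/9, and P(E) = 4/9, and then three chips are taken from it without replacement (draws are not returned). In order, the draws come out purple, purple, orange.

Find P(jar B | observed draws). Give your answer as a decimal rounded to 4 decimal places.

The likelihood of the observed sequence under each hypothesis: P(data | jar A) = (7/9)(6/8)(2/7) = 0.16667; P(data | jar B) = (3/5)(2/4)(2/3) = 0.2; P(data | jar C) = (4/11)(3/10)(7/9) = 0.084848; P(data | jar D) = (6/8)(5/7)(2/6) = 0.17857; P(data | jar E) = (8/12)(7/11)(4/10) = 0.1697.
Weighting by the prior gives 2/9 · 0.16667 = 0.037037, 1/9 · 0.2 = 0.022222, 1/9 · 0.084848 = 0.0094276, 1/9 · 0.17857 = 0.019841, 4/9 · 0.1697 = 0.075421; these sum to 0.16395.
So P(jar B | data) = (0.022222) / (0.16395) = 0.13554.

0.1355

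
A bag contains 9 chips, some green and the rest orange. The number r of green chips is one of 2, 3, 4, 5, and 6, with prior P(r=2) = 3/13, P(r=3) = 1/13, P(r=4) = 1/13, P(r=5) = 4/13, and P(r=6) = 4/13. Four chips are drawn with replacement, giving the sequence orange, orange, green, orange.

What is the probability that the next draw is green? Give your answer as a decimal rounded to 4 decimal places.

0.3971

Compute the likelihood of the observed sequence for each case: P(data | r = 2) = (7/9)(7/9)(2/9)(7/9) = 0.10456; P(data | r = 3) = (6/9)(6/9)(3/9)(6/9) = 0.098765; P(data | r = 4) = (5/9)(5/9)(4/9)(5/9) = 0.076208; P(data | r = 5) = (4/9)(4/9)(5/9)(4/9) = 0.048773; P(data | r = 6) = (3/9)(3/9)(6/9)(3/9) = 0.024691.
Weighting by the prior gives 3/13 · 0.10456 = 0.024129, 1/13 · 0.098765 = 0.0075973, 1/13 · 0.076208 = 0.0058621, 4/13 · 0.048773 = 0.015007, 4/13 · 0.024691 = 0.0075973; summing to 0.060193.
Normalising, the posterior is P(r = 2 | data) = 0.40086, P(r = 3 | data) = 0.12622, P(r = 4 | data) = 0.09739, P(r = 5 | data) = 0.24932, P(r = 6 | data) = 0.12622.
Averaging over the posterior, P(green next | data) = (2/9)(0.40086) + (1/3)(0.12622) + (4/9)(0.09739) + (5/9)(0.24932) + (2/3)(0.12622) = 0.39709.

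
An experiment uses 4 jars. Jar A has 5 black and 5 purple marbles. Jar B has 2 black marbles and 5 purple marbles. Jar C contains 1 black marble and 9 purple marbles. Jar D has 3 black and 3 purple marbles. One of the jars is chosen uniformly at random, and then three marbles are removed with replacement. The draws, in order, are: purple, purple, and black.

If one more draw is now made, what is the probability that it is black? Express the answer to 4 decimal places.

0.3665

For each hypothesis, P(data | H) works out to: P(data | jar A) = (5/10)(5/10)(5/10) = 0.125; P(data | jar B) = (5/7)(5/7)(2/7) = 0.14577; P(data | jar C) = (9/10)(9/10)(1/10) = 0.081; P(data | jar D) = (3/6)(3/6)(3/6) = 0.125.
Multiplying each by its prior: 1/4 · 0.125 = 0.03125, 1/4 · 0.14577 = 0.036443, 1/4 · 0.081 = 0.02025, 1/4 · 0.125 = 0.03125; these sum to 0.11919.
Normalising, the posterior is P(jar A | data) = 0.26218, P(jar B | data) = 0.30575, P(jar C | data) = 0.16989, P(jar D | data) = 0.26218.
The predictive probability is P(black next | data) = (1/2)(0.26218) + (2/7)(0.30575) + (1/10)(0.16989) + (1/2)(0.26218) = 0.36653.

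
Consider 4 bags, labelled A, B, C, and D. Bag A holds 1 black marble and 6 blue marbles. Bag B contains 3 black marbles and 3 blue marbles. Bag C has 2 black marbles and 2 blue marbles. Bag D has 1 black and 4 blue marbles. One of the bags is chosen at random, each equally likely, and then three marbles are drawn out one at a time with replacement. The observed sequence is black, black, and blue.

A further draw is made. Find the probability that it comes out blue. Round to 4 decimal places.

0.5529

The likelihood of the observed sequence under each hypothesis: P(data | bag A) = (1/7)(1/7)(6/7) = 0.017493; P(data | bag B) = (3/6)(3/6)(3/6) = 0.125; P(data | bag C) = (2/4)(2/4)(2/4) = 0.125; P(data | bag D) = (1/5)(1/5)(4/5) = 0.032.
Multiplying each by its prior: 1/4 · 0.017493 = 0.0043732, 1/4 · 0.125 = 0.03125, 1/4 · 0.125 = 0.03125, 1/4 · 0.032 = 0.008; with total 0.074873.
Normalising, the posterior is P(bag A | data) = 0.058408, P(bag B | data) = 0.41737, P(bag C | data) = 0.41737, P(bag D | data) = 0.10685.
The predictive probability is P(blue next | data) = (6/7)(0.058408) + (1/2)(0.41737) + (1/2)(0.41737) + (4/5)(0.10685) = 0.55291.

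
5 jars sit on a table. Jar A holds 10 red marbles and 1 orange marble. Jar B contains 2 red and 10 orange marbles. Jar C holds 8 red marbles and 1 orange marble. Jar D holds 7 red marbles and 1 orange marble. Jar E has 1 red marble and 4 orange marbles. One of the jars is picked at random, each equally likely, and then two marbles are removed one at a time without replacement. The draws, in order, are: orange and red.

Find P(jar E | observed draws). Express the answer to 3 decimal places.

0.295

For each hypothesis, P(data | H) works out to: P(data | jar A) = (1/11)(10/10) = 0.090909; P(data | jar B) = (10/12)(2/11) = 0.15152; P(data | jar C) = (1/9)(8/8) = 0.11111; P(data | jar D) = (1/8)(7/7) = 0.125; P(data | jar E) = (4/5)(1/4) = 0.2.
The prior-weighted likelihoods are 1/5 · 0.090909 = 0.018182, 1/5 · 0.15152 = 0.030303, 1/5 · 0.11111 = 0.022222, 1/5 · 0.125 = 0.025, 1/5 · 0.2 = 0.04; these sum to 0.13571.
Therefore the posterior P(jar E | data) = (0.04) / (0.13571) = 0.29475.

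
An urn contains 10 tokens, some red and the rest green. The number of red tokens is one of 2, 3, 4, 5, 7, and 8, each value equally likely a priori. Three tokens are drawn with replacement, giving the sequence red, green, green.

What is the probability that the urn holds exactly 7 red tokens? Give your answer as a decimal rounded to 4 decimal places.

0.0986

Compute the likelihood of the observed sequence for each case: P(data | r = 2) = (2/10)(8/10)(8/10) = 0.128; P(data | r = 3) = (3/10)(7/10)(7/10) = 0.147; P(data | r = 4) = (4/10)(6/10)(6/10) = 0.144; P(data | r = 5) = (5/10)(5/10)(5/10) = 0.125; P(data | r = 7) = (7/10)(3/10)(3/10) = 0.063; P(data | r = 8) = (8/10)(2/10)(2/10) = 0.032.
Multiplying each by its prior: 1/6 · 0.128 = 0.021333, 1/6 · 0.147 = 0.0245, 1/6 · 0.144 = 0.024, 1/6 · 0.125 = 0.020833, 1/6 · 0.063 = 0.0105, 1/6 · 0.032 = 0.0053333; summing to 0.1065.
So P(r = 7 | data) = (0.0105) / (0.1065) = 0.098592.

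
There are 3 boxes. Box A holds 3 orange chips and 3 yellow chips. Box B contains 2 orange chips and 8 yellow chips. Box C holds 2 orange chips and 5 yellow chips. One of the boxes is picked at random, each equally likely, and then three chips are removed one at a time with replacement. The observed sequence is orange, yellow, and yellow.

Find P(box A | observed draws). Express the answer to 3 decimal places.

0.313

Under each hypothesis, the probability of the observed sequence is: P(data | box A) = (3/6)(3/6)(3/6) = 0.125; P(data | box B) = (2/10)(8/10)(8/10) = 0.128; P(data | box C) = (2/7)(5/7)(5/7) = 0.14577.
Multiplying each by its prior: 1/3 · 0.125 = 0.041667, 1/3 · 0.128 = 0.042667, 1/3 · 0.14577 = 0.048591; with total 0.13292.
Therefore the posterior P(box A | data) = (0.041667) / (0.13292) = 0.31346.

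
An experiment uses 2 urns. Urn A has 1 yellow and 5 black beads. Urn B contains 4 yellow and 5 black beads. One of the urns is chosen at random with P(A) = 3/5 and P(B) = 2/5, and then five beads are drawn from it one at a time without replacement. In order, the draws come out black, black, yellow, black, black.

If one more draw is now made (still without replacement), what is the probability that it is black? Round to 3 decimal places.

Compute the likelihood of the observed sequence for each case: P(data | urn A) = (5/6)(4/5)(1/4)(3/3)(2/2) = 1/6; P(data | urn B) = (5/9)(4/8)(4/7)(3/6)(2/5) = 2/63.
Weighting by the prior gives 3/5 · 1/6 = 1/10, 2/5 · 2/63 = 4/315; with total 71/630.
Normalising, the posterior is P(urn A | data) = 63/71, P(urn B | data) = 8/71.
So P(black next | data) = Σ P(black next | H) P(H | data) = (1)(63/71) + (1/4)(8/71) = 65/71.

0.915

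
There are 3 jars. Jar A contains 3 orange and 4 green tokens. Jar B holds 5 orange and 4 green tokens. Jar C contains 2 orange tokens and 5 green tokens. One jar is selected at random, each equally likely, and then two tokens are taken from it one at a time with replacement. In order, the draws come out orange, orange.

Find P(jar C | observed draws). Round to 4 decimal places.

The likelihood of the observed sequence under each hypothesis: P(data | jar A) = (3/7)(3/7) = 0.18367; P(data | jar B) = (5/9)(5/9) = 0.30864; P(data | jar C) = (2/7)(2/7) = 0.081633.
The prior-weighted likelihoods are 1/3 · 0.18367 = 0.061224, 1/3 · 0.30864 = 0.10288, 1/3 · 0.081633 = 0.027211; with total 0.19132.
So P(jar C | data) = (0.027211) / (0.19132) = 0.14223.

0.1422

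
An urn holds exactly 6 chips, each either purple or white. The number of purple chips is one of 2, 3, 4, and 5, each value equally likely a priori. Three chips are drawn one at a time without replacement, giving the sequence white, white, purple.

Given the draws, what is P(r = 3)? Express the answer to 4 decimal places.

For each hypothesis, P(data | H) works out to: P(data | r = 2) = (4/6)(3/5)(2/4) = 1/5; P(data | r = 3) = (3/6)(2/5)(3/4) = 3/20; P(data | r = 4) = (2/6)(1/5)(4/4) = 1/15; P(data | r = 5) = (1/6)(0/5) = 0.
Weighting by the prior gives 1/4 · 1/5 = 1/20, 1/4 · 3/20 = 3/80, 1/4 · 1/15 = 1/60, 1/4 · 0 = 0; summing to 5/48.
Hence P(r = 3 | data) = (3/80) / (5/48) = 9/25.

0.3600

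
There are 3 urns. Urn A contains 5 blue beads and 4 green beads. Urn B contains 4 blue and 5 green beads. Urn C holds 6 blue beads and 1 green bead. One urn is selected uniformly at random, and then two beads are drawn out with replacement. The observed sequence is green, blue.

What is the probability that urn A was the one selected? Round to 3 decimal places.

For each hypothesis, P(data | H) works out to: P(data | urn A) = (4/9)(5/9) = 0.24691; P(data | urn B) = (5/9)(4/9) = 0.24691; P(data | urn C) = (1/7)(6/7) = 0.12245.
Multiplying each by its prior: 1/3 · 0.24691 = 0.082305, 1/3 · 0.24691 = 0.082305, 1/3 · 0.12245 = 0.040816; summing to 0.20543.
So P(urn A | data) = (0.082305) / (0.20543) = 0.40065.

0.401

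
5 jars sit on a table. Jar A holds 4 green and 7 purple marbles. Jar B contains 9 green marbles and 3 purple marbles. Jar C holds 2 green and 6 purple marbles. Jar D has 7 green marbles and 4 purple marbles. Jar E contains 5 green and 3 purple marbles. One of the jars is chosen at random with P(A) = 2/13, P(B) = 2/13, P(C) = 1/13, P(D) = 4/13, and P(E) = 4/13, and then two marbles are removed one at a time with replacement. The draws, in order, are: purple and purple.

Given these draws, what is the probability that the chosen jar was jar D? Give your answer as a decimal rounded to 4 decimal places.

0.2043

Compute the likelihood of the observed sequence for each case: P(data | jar A) = (7/11)(7/11) = 0.40496; P(data | jar B) = (3/12)(3/12) = 0.0625; P(data | jar C) = (6/8)(6/8) = 0.5625; P(data | jar D) = (4/11)(4/11) = 0.13223; P(data | jar E) = (3/8)(3/8) = 0.14062.
The prior-weighted likelihoods are 2/13 · 0.40496 = 0.062301, 2/13 · 0.0625 = 0.0096154, 1/13 · 0.5625 = 0.043269, 4/13 · 0.13223 = 0.040687, 4/13 · 0.14062 = 0.043269; with total 0.19914.
By Bayes' rule, P(jar D | data) = (0.040687) / (0.19914) = 0.20431.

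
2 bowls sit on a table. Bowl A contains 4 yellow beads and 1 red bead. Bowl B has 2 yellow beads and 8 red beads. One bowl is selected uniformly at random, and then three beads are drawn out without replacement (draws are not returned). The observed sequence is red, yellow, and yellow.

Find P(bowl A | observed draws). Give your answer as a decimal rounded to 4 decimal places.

Compute the likelihood of the observed sequence for each case: P(data | bowl A) = (1/5)(4/4)(3/3) = 1/5; P(data | bowl B) = (8/10)(2/9)(1/8) = 1/45.
The prior-weighted likelihoods are 1/2 · 1/5 = 1/10, 1/2 · 1/45 = 1/90; these sum to 1/9.
Therefore the posterior P(bowl A | data) = (1/10) / (1/9) = 9/10.

0.9000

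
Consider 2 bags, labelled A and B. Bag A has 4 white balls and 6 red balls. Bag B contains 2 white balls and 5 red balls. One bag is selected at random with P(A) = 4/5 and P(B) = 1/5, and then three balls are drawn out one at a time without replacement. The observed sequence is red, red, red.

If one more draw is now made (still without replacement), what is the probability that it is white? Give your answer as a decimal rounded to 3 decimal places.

0.550

For each hypothesis, P(data | H) works out to: P(data | bag A) = (6/10)(5/9)(4/8) = 1/6; P(data | bag B) = (5/7)(4/6)(3/5) = 2/7.
The prior-weighted likelihoods are 4/5 · 1/6 = 2/15, 1/5 · 2/7 = 2/35; these sum to 4/21.
Normalising, the posterior is P(bag A | data) = 7/10, P(bag B | data) = 3/10.
So P(white next | data) = Σ P(white next | H) P(H | data) = (4/7)(7/10) + (1/2)(3/10) = 11/20.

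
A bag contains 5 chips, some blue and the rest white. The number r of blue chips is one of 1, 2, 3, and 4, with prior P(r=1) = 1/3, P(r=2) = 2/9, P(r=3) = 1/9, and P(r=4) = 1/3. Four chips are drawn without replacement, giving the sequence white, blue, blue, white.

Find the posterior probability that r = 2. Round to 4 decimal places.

Compute the likelihood of the observed sequence for each case: P(data | r = 1) = (4/5)(1/4)(0/3) = 0; P(data | r = 2) = (3/5)(2/4)(1/3)(2/2) = 1/10; P(data | r = 3) = (2/5)(3/4)(2/3)(1/2) = 1/10; P(data | r = 4) = (1/5)(4/4)(3/3)(0/2) = 0.
Weighting by the prior gives 1/3 · 0 = 0, 2/9 · 1/10 = 1/45, 1/9 · 1/10 = 1/90, 1/3 · 0 = 0; summing to 1/30.
So P(r = 2 | data) = (1/45) / (1/30) = 2/3.

0.6667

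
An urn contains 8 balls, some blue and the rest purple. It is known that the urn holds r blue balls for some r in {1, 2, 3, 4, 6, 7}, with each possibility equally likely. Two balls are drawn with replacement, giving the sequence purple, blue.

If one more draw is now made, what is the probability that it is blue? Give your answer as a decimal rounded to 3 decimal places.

For each hypothesis, P(data | H) works out to: P(data | r = 1) = (7/8)(1/8) = 7/64; P(data | r = 2) = (6/8)(2/8) = 3/16; P(data | r = 3) = (5/8)(3/8) = 15/64; P(data | r = 4) = (4/8)(4/8) = 1/4; P(data | r = 6) = (2/8)(6/8) = 3/16; P(data | r = 7) = (1/8)(7/8) = 7/64.
Weighting by the prior gives 1/6 · 7/64 = 7/384, 1/6 · 3/16 = 1/32, 1/6 · 15/64 = 5/128, 1/6 · 1/4 = 1/24, 1/6 · 3/16 = 1/32, 1/6 · 7/64 = 7/384; these sum to 23/128.
Dividing through by the total gives posterior P(r = 1 | data) = 7/69, P(r = 2 | data) = 4/23, P(r = 3 | data) = 5/23, P(r = 4 | data) = 16/69, P(r = 6 | data) = 4/23, P(r = 7 | data) = 7/69.
The predictive probability is P(blue next | data) = (1/8)(7/69) + (1/4)(4/23) + (3/8)(5/23) + (1/2)(16/69) + (3/4)(4/23) + (7/8)(7/69) = 87/184.

0.473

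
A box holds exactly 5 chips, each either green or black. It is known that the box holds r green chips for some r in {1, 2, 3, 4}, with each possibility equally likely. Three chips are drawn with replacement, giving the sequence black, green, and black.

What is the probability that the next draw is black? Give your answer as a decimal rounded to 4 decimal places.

Under each hypothesis, the probability of the observed sequence is: P(data | r = 1) = (4/5)(1/5)(4/5) = 16/125; P(data | r = 2) = (3/5)(2/5)(3/5) = 18/125; P(data | r = 3) = (2/5)(3/5)(2/5) = 12/125; P(data | r = 4) = (1/5)(4/5)(1/5) = 4/125.
Multiplying each by its prior: 1/4 · 16/125 = 4/125, 1/4 · 18/125 = 9/250, 1/4 · 12/125 = 3/125, 1/4 · 4/125 = 1/125; with total 1/10.
Normalising, the posterior is P(r = 1 | data) = 8/25, P(r = 2 | data) = 9/25, P(r = 3 | data) = 6/25, P(r = 4 | data) = 2/25.
Averaging over the posterior, P(black next | data) = (4/5)(8/25) + (3/5)(9/25) + (2/5)(6/25) + (1/5)(2/25) = 73/125.

0.5840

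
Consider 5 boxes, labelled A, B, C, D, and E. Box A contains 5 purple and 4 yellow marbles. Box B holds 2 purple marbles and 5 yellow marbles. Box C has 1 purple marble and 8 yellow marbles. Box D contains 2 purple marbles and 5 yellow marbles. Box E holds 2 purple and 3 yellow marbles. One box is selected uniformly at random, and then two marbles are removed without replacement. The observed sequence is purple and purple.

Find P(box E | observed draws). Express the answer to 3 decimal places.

0.211

The likelihood of the observed sequence under each hypothesis: P(data | box A) = (5/9)(4/8) = 0.27778; P(data | box B) = (2/7)(1/6) = 0.047619; P(data | box C) = (1/9)(0/8) = 0; P(data | box D) = (2/7)(1/6) = 0.047619; P(data | box E) = (2/5)(1/4) = 0.1.
Weighting by the prior gives 1/5 · 0.27778 = 0.055556, 1/5 · 0.047619 = 0.0095238, 1/5 · 0 = 0, 1/5 · 0.047619 = 0.0095238, 1/5 · 0.1 = 0.02; summing to 0.094603.
So P(box E | data) = (0.02) / (0.094603) = 0.21141.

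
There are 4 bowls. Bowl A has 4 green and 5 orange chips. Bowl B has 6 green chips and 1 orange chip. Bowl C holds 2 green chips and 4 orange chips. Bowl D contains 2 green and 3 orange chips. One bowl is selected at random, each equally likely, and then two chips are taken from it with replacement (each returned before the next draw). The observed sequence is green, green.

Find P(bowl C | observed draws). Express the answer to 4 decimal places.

For each hypothesis, P(data | H) works out to: P(data | bowl A) = (4/9)(4/9) = 0.19753; P(data | bowl B) = (6/7)(6/7) = 0.73469; P(data | bowl C) = (2/6)(2/6) = 0.11111; P(data | bowl D) = (2/5)(2/5) = 0.16.
The prior-weighted likelihoods are 1/4 · 0.19753 = 0.049383, 1/4 · 0.73469 = 0.18367, 1/4 · 0.11111 = 0.027778, 1/4 · 0.16 = 0.04; summing to 0.30083.
So P(bowl C | data) = (0.027778) / (0.30083) = 0.092336.

0.0923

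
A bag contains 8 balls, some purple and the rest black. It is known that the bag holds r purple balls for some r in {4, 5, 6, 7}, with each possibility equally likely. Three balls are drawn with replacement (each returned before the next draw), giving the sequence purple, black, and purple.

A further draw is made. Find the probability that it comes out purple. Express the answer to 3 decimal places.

0.676

Compute the likelihood of the observed sequence for each case: P(data | r = 4) = (4/8)(4/8)(4/8) = 0.125; P(data | r = 5) = (5/8)(3/8)(5/8) = 0.14648; P(data | r = 6) = (6/8)(2/8)(6/8) = 0.14062; P(data | r = 7) = (7/8)(1/8)(7/8) = 0.095703.
The prior-weighted likelihoods are 1/4 · 0.125 = 0.03125, 1/4 · 0.14648 = 0.036621, 1/4 · 0.14062 = 0.035156, 1/4 · 0.095703 = 0.023926; these sum to 0.12695.
Normalising, the posterior is P(r = 4 | data) = 0.24615, P(r = 5 | data) = 0.28846, P(r = 6 | data) = 0.27692, P(r = 7 | data) = 0.18846.
So P(purple next | data) = Σ P(purple next | H) P(H | data) = (1/2)(0.24615) + (5/8)(0.28846) + (3/4)(0.27692) + (7/8)(0.18846) = 0.67596.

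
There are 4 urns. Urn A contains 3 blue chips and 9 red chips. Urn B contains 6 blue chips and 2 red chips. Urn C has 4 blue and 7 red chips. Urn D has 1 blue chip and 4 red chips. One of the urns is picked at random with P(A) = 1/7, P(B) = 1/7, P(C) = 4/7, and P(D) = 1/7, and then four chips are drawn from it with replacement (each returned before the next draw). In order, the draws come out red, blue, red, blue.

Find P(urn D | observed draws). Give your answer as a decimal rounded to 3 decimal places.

Compute the likelihood of the observed sequence for each case: P(data | urn A) = (9/12)(3/12)(9/12)(3/12) = 0.035156; P(data | urn B) = (2/8)(6/8)(2/8)(6/8) = 0.035156; P(data | urn C) = (7/11)(4/11)(7/11)(4/11) = 0.053548; P(data | urn D) = (4/5)(1/5)(4/5)(1/5) = 0.0256.
The prior-weighted likelihoods are 1/7 · 0.035156 = 0.0050223, 1/7 · 0.035156 = 0.0050223, 4/7 · 0.053548 = 0.030599, 1/7 · 0.0256 = 0.0036571; summing to 0.044301.
Therefore the posterior P(urn D | data) = (0.0036571) / (0.044301) = 0.082553.

0.083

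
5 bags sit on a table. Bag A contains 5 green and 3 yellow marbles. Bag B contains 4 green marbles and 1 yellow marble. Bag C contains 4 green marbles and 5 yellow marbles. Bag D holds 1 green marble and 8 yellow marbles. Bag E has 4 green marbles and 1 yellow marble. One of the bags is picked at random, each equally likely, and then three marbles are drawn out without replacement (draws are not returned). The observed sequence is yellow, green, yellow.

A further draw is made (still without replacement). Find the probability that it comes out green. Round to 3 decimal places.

Compute the likelihood of the observed sequence for each case: P(data | bag A) = (3/8)(5/7)(2/6) = 0.089286; P(data | bag B) = (1/5)(4/4)(0/3) = 0; P(data | bag C) = (5/9)(4/8)(4/7) = 0.15873; P(data | bag D) = (8/9)(1/8)(7/7) = 0.11111; P(data | bag E) = (1/5)(4/4)(0/3) = 0.
Weighting by the prior gives 1/5 · 0.089286 = 0.017857, 1/5 · 0 = 0, 1/5 · 0.15873 = 0.031746, 1/5 · 0.11111 = 0.022222, 1/5 · 0 = 0; summing to 0.071825.
Normalising, the posterior is P(bag A | data) = 0.24862, P(bag B | data) = 0, P(bag C | data) = 0.44199, P(bag D | data) = 0.30939, P(bag E | data) = 0.
Averaging over the posterior, P(green next | data) = (4/5)(0.24862) + (1/2)(0.44199) + (0)(0.30939) = 0.41989.

0.420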